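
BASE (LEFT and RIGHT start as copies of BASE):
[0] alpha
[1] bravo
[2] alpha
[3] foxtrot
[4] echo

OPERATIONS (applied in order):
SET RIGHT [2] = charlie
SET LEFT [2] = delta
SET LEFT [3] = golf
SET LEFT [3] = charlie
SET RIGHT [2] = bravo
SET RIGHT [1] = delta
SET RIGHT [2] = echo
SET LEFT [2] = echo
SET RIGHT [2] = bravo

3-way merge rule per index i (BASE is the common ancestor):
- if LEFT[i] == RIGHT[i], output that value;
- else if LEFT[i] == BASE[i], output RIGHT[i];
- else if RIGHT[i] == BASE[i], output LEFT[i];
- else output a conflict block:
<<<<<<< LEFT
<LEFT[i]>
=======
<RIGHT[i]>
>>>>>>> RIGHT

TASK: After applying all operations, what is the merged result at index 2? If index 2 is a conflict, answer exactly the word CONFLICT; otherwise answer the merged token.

Final LEFT:  [alpha, bravo, echo, charlie, echo]
Final RIGHT: [alpha, delta, bravo, foxtrot, echo]
i=0: L=alpha R=alpha -> agree -> alpha
i=1: L=bravo=BASE, R=delta -> take RIGHT -> delta
i=2: BASE=alpha L=echo R=bravo all differ -> CONFLICT
i=3: L=charlie, R=foxtrot=BASE -> take LEFT -> charlie
i=4: L=echo R=echo -> agree -> echo
Index 2 -> CONFLICT

Answer: CONFLICT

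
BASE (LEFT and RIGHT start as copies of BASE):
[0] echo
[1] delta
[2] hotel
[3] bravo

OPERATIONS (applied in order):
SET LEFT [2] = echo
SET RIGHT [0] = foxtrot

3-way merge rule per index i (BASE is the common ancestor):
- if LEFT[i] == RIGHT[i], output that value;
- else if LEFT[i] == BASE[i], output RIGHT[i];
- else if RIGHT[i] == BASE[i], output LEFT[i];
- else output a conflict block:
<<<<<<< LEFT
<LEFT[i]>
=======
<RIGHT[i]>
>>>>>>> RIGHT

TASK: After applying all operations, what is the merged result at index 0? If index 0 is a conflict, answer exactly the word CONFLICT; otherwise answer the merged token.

Answer: foxtrot

Derivation:
Final LEFT:  [echo, delta, echo, bravo]
Final RIGHT: [foxtrot, delta, hotel, bravo]
i=0: L=echo=BASE, R=foxtrot -> take RIGHT -> foxtrot
i=1: L=delta R=delta -> agree -> delta
i=2: L=echo, R=hotel=BASE -> take LEFT -> echo
i=3: L=bravo R=bravo -> agree -> bravo
Index 0 -> foxtrot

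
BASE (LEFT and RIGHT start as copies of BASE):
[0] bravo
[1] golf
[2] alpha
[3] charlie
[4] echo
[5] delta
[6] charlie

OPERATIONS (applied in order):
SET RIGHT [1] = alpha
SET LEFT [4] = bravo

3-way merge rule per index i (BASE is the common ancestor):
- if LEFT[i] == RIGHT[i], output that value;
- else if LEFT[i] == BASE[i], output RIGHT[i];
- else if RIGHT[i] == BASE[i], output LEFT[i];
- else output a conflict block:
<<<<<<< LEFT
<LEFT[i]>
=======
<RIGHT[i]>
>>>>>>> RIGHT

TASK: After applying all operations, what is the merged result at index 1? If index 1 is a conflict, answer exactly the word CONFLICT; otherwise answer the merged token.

Final LEFT:  [bravo, golf, alpha, charlie, bravo, delta, charlie]
Final RIGHT: [bravo, alpha, alpha, charlie, echo, delta, charlie]
i=0: L=bravo R=bravo -> agree -> bravo
i=1: L=golf=BASE, R=alpha -> take RIGHT -> alpha
i=2: L=alpha R=alpha -> agree -> alpha
i=3: L=charlie R=charlie -> agree -> charlie
i=4: L=bravo, R=echo=BASE -> take LEFT -> bravo
i=5: L=delta R=delta -> agree -> delta
i=6: L=charlie R=charlie -> agree -> charlie
Index 1 -> alpha

Answer: alpha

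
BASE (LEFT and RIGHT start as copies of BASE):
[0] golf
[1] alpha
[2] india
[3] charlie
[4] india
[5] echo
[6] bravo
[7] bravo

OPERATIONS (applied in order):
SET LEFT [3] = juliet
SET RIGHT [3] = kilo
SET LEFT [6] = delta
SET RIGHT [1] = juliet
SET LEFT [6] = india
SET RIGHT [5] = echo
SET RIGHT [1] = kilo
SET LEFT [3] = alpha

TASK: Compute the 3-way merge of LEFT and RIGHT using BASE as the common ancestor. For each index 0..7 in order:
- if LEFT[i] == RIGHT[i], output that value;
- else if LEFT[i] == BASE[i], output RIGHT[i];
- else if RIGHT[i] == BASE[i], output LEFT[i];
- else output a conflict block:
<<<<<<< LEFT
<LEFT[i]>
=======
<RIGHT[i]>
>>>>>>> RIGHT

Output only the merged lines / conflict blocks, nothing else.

Final LEFT:  [golf, alpha, india, alpha, india, echo, india, bravo]
Final RIGHT: [golf, kilo, india, kilo, india, echo, bravo, bravo]
i=0: L=golf R=golf -> agree -> golf
i=1: L=alpha=BASE, R=kilo -> take RIGHT -> kilo
i=2: L=india R=india -> agree -> india
i=3: BASE=charlie L=alpha R=kilo all differ -> CONFLICT
i=4: L=india R=india -> agree -> india
i=5: L=echo R=echo -> agree -> echo
i=6: L=india, R=bravo=BASE -> take LEFT -> india
i=7: L=bravo R=bravo -> agree -> bravo

Answer: golf
kilo
india
<<<<<<< LEFT
alpha
=======
kilo
>>>>>>> RIGHT
india
echo
india
bravo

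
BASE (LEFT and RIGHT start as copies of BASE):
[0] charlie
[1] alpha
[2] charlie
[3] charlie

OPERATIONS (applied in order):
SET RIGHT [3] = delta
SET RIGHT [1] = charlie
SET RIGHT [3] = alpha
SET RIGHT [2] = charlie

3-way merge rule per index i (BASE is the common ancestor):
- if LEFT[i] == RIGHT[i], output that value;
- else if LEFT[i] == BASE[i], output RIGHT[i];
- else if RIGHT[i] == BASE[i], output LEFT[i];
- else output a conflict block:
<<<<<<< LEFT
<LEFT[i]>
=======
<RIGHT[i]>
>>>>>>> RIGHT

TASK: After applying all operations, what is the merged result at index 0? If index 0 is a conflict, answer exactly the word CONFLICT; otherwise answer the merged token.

Final LEFT:  [charlie, alpha, charlie, charlie]
Final RIGHT: [charlie, charlie, charlie, alpha]
i=0: L=charlie R=charlie -> agree -> charlie
i=1: L=alpha=BASE, R=charlie -> take RIGHT -> charlie
i=2: L=charlie R=charlie -> agree -> charlie
i=3: L=charlie=BASE, R=alpha -> take RIGHT -> alpha
Index 0 -> charlie

Answer: charlie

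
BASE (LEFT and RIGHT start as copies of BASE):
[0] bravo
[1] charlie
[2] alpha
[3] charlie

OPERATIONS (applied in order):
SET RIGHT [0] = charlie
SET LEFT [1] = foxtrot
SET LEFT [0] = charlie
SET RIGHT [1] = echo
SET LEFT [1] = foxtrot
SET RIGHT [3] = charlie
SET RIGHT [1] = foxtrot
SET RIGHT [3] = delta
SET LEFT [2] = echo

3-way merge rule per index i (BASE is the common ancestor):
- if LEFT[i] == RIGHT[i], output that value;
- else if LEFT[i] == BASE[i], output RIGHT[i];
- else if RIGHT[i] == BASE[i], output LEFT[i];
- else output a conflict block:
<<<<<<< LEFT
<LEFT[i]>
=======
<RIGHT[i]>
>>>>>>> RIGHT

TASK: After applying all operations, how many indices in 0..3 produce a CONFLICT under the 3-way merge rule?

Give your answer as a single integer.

Final LEFT:  [charlie, foxtrot, echo, charlie]
Final RIGHT: [charlie, foxtrot, alpha, delta]
i=0: L=charlie R=charlie -> agree -> charlie
i=1: L=foxtrot R=foxtrot -> agree -> foxtrot
i=2: L=echo, R=alpha=BASE -> take LEFT -> echo
i=3: L=charlie=BASE, R=delta -> take RIGHT -> delta
Conflict count: 0

Answer: 0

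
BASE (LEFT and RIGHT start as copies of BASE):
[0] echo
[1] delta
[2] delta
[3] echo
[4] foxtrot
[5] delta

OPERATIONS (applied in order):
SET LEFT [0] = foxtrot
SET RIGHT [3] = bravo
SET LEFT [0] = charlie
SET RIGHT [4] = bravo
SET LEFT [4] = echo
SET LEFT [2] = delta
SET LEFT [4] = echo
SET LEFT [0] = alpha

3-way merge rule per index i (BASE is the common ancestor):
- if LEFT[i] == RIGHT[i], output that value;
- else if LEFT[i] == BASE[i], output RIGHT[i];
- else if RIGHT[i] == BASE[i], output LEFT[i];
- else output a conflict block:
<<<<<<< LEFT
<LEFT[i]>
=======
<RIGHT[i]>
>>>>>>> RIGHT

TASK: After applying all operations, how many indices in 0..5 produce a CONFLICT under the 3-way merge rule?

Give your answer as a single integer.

Final LEFT:  [alpha, delta, delta, echo, echo, delta]
Final RIGHT: [echo, delta, delta, bravo, bravo, delta]
i=0: L=alpha, R=echo=BASE -> take LEFT -> alpha
i=1: L=delta R=delta -> agree -> delta
i=2: L=delta R=delta -> agree -> delta
i=3: L=echo=BASE, R=bravo -> take RIGHT -> bravo
i=4: BASE=foxtrot L=echo R=bravo all differ -> CONFLICT
i=5: L=delta R=delta -> agree -> delta
Conflict count: 1

Answer: 1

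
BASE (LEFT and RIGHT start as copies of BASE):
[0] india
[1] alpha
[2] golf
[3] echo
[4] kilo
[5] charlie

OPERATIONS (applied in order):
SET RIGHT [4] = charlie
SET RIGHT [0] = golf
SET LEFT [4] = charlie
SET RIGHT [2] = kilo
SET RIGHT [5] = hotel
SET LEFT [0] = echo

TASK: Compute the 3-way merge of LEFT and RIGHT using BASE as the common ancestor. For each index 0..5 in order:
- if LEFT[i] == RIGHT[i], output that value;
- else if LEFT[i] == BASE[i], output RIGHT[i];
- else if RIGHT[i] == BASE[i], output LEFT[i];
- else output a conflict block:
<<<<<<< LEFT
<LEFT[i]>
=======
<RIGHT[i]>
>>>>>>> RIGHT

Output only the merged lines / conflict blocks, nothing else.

Answer: <<<<<<< LEFT
echo
=======
golf
>>>>>>> RIGHT
alpha
kilo
echo
charlie
hotel

Derivation:
Final LEFT:  [echo, alpha, golf, echo, charlie, charlie]
Final RIGHT: [golf, alpha, kilo, echo, charlie, hotel]
i=0: BASE=india L=echo R=golf all differ -> CONFLICT
i=1: L=alpha R=alpha -> agree -> alpha
i=2: L=golf=BASE, R=kilo -> take RIGHT -> kilo
i=3: L=echo R=echo -> agree -> echo
i=4: L=charlie R=charlie -> agree -> charlie
i=5: L=charlie=BASE, R=hotel -> take RIGHT -> hotel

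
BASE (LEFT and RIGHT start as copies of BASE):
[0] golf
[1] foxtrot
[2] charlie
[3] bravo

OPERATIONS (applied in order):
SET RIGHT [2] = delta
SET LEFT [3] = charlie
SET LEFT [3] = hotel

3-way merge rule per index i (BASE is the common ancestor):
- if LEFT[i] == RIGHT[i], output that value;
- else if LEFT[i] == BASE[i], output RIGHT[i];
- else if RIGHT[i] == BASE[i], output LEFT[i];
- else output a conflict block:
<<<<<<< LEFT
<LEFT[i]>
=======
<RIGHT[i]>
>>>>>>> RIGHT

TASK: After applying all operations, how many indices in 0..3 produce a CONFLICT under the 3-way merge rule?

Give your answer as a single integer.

Final LEFT:  [golf, foxtrot, charlie, hotel]
Final RIGHT: [golf, foxtrot, delta, bravo]
i=0: L=golf R=golf -> agree -> golf
i=1: L=foxtrot R=foxtrot -> agree -> foxtrot
i=2: L=charlie=BASE, R=delta -> take RIGHT -> delta
i=3: L=hotel, R=bravo=BASE -> take LEFT -> hotel
Conflict count: 0

Answer: 0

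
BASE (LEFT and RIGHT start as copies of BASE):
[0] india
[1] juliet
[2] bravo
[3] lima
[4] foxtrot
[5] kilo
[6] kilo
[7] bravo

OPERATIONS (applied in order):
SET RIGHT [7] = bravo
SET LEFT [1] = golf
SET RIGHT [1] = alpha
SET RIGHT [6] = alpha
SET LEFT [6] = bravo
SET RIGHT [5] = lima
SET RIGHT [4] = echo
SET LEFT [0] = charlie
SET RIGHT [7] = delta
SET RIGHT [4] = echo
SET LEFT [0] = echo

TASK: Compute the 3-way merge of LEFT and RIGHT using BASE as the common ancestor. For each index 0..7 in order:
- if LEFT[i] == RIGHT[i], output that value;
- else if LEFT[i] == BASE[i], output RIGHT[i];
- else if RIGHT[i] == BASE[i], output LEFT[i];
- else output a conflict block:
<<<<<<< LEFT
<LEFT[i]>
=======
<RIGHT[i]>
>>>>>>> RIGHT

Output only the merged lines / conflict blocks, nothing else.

Answer: echo
<<<<<<< LEFT
golf
=======
alpha
>>>>>>> RIGHT
bravo
lima
echo
lima
<<<<<<< LEFT
bravo
=======
alpha
>>>>>>> RIGHT
delta

Derivation:
Final LEFT:  [echo, golf, bravo, lima, foxtrot, kilo, bravo, bravo]
Final RIGHT: [india, alpha, bravo, lima, echo, lima, alpha, delta]
i=0: L=echo, R=india=BASE -> take LEFT -> echo
i=1: BASE=juliet L=golf R=alpha all differ -> CONFLICT
i=2: L=bravo R=bravo -> agree -> bravo
i=3: L=lima R=lima -> agree -> lima
i=4: L=foxtrot=BASE, R=echo -> take RIGHT -> echo
i=5: L=kilo=BASE, R=lima -> take RIGHT -> lima
i=6: BASE=kilo L=bravo R=alpha all differ -> CONFLICT
i=7: L=bravo=BASE, R=delta -> take RIGHT -> delta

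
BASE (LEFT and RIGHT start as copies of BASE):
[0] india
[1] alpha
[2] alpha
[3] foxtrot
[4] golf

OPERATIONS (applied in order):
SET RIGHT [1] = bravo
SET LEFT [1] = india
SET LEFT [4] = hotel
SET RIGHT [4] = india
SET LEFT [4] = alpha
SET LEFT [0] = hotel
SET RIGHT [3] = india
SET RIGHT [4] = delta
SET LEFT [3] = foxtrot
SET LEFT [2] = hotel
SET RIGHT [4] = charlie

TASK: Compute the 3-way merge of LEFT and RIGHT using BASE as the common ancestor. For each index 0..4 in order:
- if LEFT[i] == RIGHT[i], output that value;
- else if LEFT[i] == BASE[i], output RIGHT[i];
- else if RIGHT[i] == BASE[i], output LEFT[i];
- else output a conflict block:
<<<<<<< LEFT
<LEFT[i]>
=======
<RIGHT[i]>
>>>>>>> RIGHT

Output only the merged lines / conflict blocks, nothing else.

Final LEFT:  [hotel, india, hotel, foxtrot, alpha]
Final RIGHT: [india, bravo, alpha, india, charlie]
i=0: L=hotel, R=india=BASE -> take LEFT -> hotel
i=1: BASE=alpha L=india R=bravo all differ -> CONFLICT
i=2: L=hotel, R=alpha=BASE -> take LEFT -> hotel
i=3: L=foxtrot=BASE, R=india -> take RIGHT -> india
i=4: BASE=golf L=alpha R=charlie all differ -> CONFLICT

Answer: hotel
<<<<<<< LEFT
india
=======
bravo
>>>>>>> RIGHT
hotel
india
<<<<<<< LEFT
alpha
=======
charlie
>>>>>>> RIGHT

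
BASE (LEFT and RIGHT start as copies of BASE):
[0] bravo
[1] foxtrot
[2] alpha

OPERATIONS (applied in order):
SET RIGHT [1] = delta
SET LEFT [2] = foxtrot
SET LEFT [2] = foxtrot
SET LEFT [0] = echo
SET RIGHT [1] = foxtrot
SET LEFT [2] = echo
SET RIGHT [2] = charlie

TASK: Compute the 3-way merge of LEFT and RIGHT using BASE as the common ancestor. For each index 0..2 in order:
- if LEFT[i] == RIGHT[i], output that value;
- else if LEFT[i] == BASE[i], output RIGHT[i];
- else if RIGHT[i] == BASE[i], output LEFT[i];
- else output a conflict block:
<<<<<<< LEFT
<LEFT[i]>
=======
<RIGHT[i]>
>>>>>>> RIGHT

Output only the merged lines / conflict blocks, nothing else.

Final LEFT:  [echo, foxtrot, echo]
Final RIGHT: [bravo, foxtrot, charlie]
i=0: L=echo, R=bravo=BASE -> take LEFT -> echo
i=1: L=foxtrot R=foxtrot -> agree -> foxtrot
i=2: BASE=alpha L=echo R=charlie all differ -> CONFLICT

Answer: echo
foxtrot
<<<<<<< LEFT
echo
=======
charlie
>>>>>>> RIGHT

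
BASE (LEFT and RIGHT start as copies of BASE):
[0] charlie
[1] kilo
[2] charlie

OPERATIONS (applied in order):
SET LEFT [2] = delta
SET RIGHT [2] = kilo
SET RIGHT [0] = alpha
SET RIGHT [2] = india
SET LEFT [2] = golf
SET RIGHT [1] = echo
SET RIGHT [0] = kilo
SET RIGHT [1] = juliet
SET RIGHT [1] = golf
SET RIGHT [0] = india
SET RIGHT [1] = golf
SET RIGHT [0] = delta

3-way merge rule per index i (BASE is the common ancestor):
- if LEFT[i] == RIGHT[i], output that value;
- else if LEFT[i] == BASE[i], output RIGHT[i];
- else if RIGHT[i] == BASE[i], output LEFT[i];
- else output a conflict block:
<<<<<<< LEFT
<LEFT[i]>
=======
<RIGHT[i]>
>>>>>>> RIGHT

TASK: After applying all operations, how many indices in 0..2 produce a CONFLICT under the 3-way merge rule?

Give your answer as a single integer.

Answer: 1

Derivation:
Final LEFT:  [charlie, kilo, golf]
Final RIGHT: [delta, golf, india]
i=0: L=charlie=BASE, R=delta -> take RIGHT -> delta
i=1: L=kilo=BASE, R=golf -> take RIGHT -> golf
i=2: BASE=charlie L=golf R=india all differ -> CONFLICT
Conflict count: 1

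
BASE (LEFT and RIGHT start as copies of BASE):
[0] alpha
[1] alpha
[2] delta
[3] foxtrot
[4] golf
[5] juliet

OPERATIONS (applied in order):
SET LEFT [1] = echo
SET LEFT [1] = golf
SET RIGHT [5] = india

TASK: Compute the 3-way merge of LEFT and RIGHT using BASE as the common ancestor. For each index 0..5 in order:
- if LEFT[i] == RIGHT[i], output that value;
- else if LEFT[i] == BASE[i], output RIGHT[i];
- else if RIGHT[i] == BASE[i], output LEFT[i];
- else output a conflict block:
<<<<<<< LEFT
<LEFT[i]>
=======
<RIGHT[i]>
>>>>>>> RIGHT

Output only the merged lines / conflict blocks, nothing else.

Answer: alpha
golf
delta
foxtrot
golf
india

Derivation:
Final LEFT:  [alpha, golf, delta, foxtrot, golf, juliet]
Final RIGHT: [alpha, alpha, delta, foxtrot, golf, india]
i=0: L=alpha R=alpha -> agree -> alpha
i=1: L=golf, R=alpha=BASE -> take LEFT -> golf
i=2: L=delta R=delta -> agree -> delta
i=3: L=foxtrot R=foxtrot -> agree -> foxtrot
i=4: L=golf R=golf -> agree -> golf
i=5: L=juliet=BASE, R=india -> take RIGHT -> india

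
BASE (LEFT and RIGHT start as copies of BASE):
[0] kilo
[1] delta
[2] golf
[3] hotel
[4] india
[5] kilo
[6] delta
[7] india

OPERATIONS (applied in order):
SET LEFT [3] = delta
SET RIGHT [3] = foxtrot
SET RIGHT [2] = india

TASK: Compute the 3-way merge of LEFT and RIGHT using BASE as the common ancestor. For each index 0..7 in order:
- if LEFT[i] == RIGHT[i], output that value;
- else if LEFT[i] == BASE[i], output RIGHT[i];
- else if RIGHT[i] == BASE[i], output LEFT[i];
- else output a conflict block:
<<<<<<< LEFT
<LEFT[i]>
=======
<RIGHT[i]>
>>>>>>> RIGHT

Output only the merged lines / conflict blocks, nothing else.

Answer: kilo
delta
india
<<<<<<< LEFT
delta
=======
foxtrot
>>>>>>> RIGHT
india
kilo
delta
india

Derivation:
Final LEFT:  [kilo, delta, golf, delta, india, kilo, delta, india]
Final RIGHT: [kilo, delta, india, foxtrot, india, kilo, delta, india]
i=0: L=kilo R=kilo -> agree -> kilo
i=1: L=delta R=delta -> agree -> delta
i=2: L=golf=BASE, R=india -> take RIGHT -> india
i=3: BASE=hotel L=delta R=foxtrot all differ -> CONFLICT
i=4: L=india R=india -> agree -> india
i=5: L=kilo R=kilo -> agree -> kilo
i=6: L=delta R=delta -> agree -> delta
i=7: L=india R=india -> agree -> india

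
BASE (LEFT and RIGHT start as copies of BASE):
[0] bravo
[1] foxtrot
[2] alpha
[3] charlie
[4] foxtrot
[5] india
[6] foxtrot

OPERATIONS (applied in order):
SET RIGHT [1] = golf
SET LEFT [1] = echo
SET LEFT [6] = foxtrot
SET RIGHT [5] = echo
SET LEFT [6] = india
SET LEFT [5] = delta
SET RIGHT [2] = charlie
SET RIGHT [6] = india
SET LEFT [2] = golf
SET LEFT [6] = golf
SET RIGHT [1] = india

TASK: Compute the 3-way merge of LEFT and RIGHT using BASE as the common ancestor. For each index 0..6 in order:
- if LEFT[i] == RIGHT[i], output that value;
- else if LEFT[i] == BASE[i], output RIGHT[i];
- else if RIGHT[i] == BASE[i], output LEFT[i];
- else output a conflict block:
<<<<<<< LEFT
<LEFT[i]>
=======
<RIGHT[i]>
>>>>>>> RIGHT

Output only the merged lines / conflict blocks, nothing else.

Final LEFT:  [bravo, echo, golf, charlie, foxtrot, delta, golf]
Final RIGHT: [bravo, india, charlie, charlie, foxtrot, echo, india]
i=0: L=bravo R=bravo -> agree -> bravo
i=1: BASE=foxtrot L=echo R=india all differ -> CONFLICT
i=2: BASE=alpha L=golf R=charlie all differ -> CONFLICT
i=3: L=charlie R=charlie -> agree -> charlie
i=4: L=foxtrot R=foxtrot -> agree -> foxtrot
i=5: BASE=india L=delta R=echo all differ -> CONFLICT
i=6: BASE=foxtrot L=golf R=india all differ -> CONFLICT

Answer: bravo
<<<<<<< LEFT
echo
=======
india
>>>>>>> RIGHT
<<<<<<< LEFT
golf
=======
charlie
>>>>>>> RIGHT
charlie
foxtrot
<<<<<<< LEFT
delta
=======
echo
>>>>>>> RIGHT
<<<<<<< LEFT
golf
=======
india
>>>>>>> RIGHT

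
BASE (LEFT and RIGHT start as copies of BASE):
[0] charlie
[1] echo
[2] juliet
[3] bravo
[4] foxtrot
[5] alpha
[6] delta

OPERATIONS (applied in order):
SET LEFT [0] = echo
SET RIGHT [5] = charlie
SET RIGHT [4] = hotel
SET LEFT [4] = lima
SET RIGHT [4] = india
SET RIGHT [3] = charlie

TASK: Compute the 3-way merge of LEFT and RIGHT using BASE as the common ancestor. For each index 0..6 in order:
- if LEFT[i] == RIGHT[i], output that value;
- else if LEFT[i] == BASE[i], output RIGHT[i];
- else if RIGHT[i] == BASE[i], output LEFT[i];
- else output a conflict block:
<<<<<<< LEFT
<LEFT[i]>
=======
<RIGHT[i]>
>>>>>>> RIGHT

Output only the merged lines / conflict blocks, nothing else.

Final LEFT:  [echo, echo, juliet, bravo, lima, alpha, delta]
Final RIGHT: [charlie, echo, juliet, charlie, india, charlie, delta]
i=0: L=echo, R=charlie=BASE -> take LEFT -> echo
i=1: L=echo R=echo -> agree -> echo
i=2: L=juliet R=juliet -> agree -> juliet
i=3: L=bravo=BASE, R=charlie -> take RIGHT -> charlie
i=4: BASE=foxtrot L=lima R=india all differ -> CONFLICT
i=5: L=alpha=BASE, R=charlie -> take RIGHT -> charlie
i=6: L=delta R=delta -> agree -> delta

Answer: echo
echo
juliet
charlie
<<<<<<< LEFT
lima
=======
india
>>>>>>> RIGHT
charlie
delta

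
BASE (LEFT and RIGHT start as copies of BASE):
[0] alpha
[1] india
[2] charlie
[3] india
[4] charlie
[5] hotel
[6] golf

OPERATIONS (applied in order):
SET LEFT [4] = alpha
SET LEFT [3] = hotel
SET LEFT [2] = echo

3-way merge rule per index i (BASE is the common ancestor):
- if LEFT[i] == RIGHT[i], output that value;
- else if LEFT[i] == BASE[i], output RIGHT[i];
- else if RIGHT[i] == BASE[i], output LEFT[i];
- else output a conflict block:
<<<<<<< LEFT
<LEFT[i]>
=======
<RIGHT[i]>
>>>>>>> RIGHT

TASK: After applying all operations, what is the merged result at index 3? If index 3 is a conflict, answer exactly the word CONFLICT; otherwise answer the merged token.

Final LEFT:  [alpha, india, echo, hotel, alpha, hotel, golf]
Final RIGHT: [alpha, india, charlie, india, charlie, hotel, golf]
i=0: L=alpha R=alpha -> agree -> alpha
i=1: L=india R=india -> agree -> india
i=2: L=echo, R=charlie=BASE -> take LEFT -> echo
i=3: L=hotel, R=india=BASE -> take LEFT -> hotel
i=4: L=alpha, R=charlie=BASE -> take LEFT -> alpha
i=5: L=hotel R=hotel -> agree -> hotel
i=6: L=golf R=golf -> agree -> golf
Index 3 -> hotel

Answer: hotel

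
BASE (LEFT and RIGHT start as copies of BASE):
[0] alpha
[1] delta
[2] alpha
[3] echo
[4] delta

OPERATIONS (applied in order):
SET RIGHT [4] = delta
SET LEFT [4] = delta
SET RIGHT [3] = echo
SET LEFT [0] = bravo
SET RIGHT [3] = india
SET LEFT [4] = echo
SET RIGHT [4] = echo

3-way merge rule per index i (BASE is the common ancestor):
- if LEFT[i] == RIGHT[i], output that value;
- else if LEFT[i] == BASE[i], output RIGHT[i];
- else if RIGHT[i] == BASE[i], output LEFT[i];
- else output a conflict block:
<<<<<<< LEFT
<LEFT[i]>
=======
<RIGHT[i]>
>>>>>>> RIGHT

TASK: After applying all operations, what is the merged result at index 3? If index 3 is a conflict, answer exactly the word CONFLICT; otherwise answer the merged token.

Answer: india

Derivation:
Final LEFT:  [bravo, delta, alpha, echo, echo]
Final RIGHT: [alpha, delta, alpha, india, echo]
i=0: L=bravo, R=alpha=BASE -> take LEFT -> bravo
i=1: L=delta R=delta -> agree -> delta
i=2: L=alpha R=alpha -> agree -> alpha
i=3: L=echo=BASE, R=india -> take RIGHT -> india
i=4: L=echo R=echo -> agree -> echo
Index 3 -> india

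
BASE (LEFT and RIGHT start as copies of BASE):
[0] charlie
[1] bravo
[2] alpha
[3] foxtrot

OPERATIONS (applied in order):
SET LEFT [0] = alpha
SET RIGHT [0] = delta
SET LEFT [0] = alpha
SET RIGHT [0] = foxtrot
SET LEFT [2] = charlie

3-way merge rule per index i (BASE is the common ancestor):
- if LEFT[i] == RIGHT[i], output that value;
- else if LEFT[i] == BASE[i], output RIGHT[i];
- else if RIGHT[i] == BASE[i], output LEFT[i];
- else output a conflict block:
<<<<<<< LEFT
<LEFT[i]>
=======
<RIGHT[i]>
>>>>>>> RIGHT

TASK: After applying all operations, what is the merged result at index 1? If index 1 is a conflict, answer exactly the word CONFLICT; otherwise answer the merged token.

Answer: bravo

Derivation:
Final LEFT:  [alpha, bravo, charlie, foxtrot]
Final RIGHT: [foxtrot, bravo, alpha, foxtrot]
i=0: BASE=charlie L=alpha R=foxtrot all differ -> CONFLICT
i=1: L=bravo R=bravo -> agree -> bravo
i=2: L=charlie, R=alpha=BASE -> take LEFT -> charlie
i=3: L=foxtrot R=foxtrot -> agree -> foxtrot
Index 1 -> bravo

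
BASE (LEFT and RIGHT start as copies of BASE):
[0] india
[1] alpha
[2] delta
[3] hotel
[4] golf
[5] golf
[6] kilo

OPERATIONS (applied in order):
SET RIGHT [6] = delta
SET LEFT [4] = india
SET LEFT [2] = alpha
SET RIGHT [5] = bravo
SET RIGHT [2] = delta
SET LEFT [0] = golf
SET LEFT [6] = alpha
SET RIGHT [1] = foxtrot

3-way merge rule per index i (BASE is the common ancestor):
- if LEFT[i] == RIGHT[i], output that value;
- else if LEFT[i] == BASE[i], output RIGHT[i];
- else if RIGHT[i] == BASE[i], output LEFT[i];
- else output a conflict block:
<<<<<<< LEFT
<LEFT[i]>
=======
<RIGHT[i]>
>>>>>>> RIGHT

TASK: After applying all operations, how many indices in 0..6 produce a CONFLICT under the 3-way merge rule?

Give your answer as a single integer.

Answer: 1

Derivation:
Final LEFT:  [golf, alpha, alpha, hotel, india, golf, alpha]
Final RIGHT: [india, foxtrot, delta, hotel, golf, bravo, delta]
i=0: L=golf, R=india=BASE -> take LEFT -> golf
i=1: L=alpha=BASE, R=foxtrot -> take RIGHT -> foxtrot
i=2: L=alpha, R=delta=BASE -> take LEFT -> alpha
i=3: L=hotel R=hotel -> agree -> hotel
i=4: L=india, R=golf=BASE -> take LEFT -> india
i=5: L=golf=BASE, R=bravo -> take RIGHT -> bravo
i=6: BASE=kilo L=alpha R=delta all differ -> CONFLICT
Conflict count: 1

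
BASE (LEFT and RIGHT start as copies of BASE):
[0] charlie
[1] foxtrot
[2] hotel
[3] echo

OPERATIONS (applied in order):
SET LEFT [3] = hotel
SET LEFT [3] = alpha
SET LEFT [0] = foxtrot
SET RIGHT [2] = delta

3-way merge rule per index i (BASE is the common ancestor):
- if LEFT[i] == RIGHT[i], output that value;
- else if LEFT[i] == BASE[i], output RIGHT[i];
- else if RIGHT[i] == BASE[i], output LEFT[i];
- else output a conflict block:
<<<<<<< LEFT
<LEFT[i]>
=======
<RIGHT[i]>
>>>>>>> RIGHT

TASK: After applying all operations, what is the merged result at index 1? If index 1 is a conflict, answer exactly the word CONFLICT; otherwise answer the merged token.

Answer: foxtrot

Derivation:
Final LEFT:  [foxtrot, foxtrot, hotel, alpha]
Final RIGHT: [charlie, foxtrot, delta, echo]
i=0: L=foxtrot, R=charlie=BASE -> take LEFT -> foxtrot
i=1: L=foxtrot R=foxtrot -> agree -> foxtrot
i=2: L=hotel=BASE, R=delta -> take RIGHT -> delta
i=3: L=alpha, R=echo=BASE -> take LEFT -> alpha
Index 1 -> foxtrot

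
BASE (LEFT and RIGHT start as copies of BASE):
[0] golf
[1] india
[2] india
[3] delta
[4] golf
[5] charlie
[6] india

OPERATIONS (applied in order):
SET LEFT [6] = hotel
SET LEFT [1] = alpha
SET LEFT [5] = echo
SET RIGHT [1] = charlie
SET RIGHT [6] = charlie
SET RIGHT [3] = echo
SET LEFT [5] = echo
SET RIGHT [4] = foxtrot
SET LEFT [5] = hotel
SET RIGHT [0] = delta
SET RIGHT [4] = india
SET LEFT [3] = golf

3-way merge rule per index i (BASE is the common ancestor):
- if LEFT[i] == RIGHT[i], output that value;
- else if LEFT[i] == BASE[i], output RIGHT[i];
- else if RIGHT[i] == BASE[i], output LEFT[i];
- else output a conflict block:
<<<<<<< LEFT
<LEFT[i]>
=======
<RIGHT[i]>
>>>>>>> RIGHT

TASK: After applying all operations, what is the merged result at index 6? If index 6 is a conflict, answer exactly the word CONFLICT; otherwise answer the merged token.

Final LEFT:  [golf, alpha, india, golf, golf, hotel, hotel]
Final RIGHT: [delta, charlie, india, echo, india, charlie, charlie]
i=0: L=golf=BASE, R=delta -> take RIGHT -> delta
i=1: BASE=india L=alpha R=charlie all differ -> CONFLICT
i=2: L=india R=india -> agree -> india
i=3: BASE=delta L=golf R=echo all differ -> CONFLICT
i=4: L=golf=BASE, R=india -> take RIGHT -> india
i=5: L=hotel, R=charlie=BASE -> take LEFT -> hotel
i=6: BASE=india L=hotel R=charlie all differ -> CONFLICT
Index 6 -> CONFLICT

Answer: CONFLICT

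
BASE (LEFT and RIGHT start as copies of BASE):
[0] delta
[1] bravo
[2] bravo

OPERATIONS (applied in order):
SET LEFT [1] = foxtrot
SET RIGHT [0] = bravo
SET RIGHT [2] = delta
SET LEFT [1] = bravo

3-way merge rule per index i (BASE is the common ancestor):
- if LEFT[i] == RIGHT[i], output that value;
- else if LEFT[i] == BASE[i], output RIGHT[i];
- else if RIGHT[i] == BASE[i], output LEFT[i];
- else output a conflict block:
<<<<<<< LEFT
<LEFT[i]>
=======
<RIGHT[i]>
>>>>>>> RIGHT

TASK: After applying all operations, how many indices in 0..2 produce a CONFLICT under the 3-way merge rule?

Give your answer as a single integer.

Answer: 0

Derivation:
Final LEFT:  [delta, bravo, bravo]
Final RIGHT: [bravo, bravo, delta]
i=0: L=delta=BASE, R=bravo -> take RIGHT -> bravo
i=1: L=bravo R=bravo -> agree -> bravo
i=2: L=bravo=BASE, R=delta -> take RIGHT -> delta
Conflict count: 0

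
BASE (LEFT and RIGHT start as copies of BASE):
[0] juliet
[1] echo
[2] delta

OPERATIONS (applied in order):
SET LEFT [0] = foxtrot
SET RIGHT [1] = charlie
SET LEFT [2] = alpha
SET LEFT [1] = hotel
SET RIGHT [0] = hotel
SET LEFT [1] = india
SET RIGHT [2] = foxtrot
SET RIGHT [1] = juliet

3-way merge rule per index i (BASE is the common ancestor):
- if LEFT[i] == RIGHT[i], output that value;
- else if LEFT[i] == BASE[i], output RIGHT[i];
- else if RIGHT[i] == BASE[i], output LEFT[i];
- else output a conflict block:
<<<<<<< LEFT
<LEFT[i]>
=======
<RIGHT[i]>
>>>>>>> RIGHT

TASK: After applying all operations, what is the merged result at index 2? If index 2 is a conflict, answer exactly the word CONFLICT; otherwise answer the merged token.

Answer: CONFLICT

Derivation:
Final LEFT:  [foxtrot, india, alpha]
Final RIGHT: [hotel, juliet, foxtrot]
i=0: BASE=juliet L=foxtrot R=hotel all differ -> CONFLICT
i=1: BASE=echo L=india R=juliet all differ -> CONFLICT
i=2: BASE=delta L=alpha R=foxtrot all differ -> CONFLICT
Index 2 -> CONFLICT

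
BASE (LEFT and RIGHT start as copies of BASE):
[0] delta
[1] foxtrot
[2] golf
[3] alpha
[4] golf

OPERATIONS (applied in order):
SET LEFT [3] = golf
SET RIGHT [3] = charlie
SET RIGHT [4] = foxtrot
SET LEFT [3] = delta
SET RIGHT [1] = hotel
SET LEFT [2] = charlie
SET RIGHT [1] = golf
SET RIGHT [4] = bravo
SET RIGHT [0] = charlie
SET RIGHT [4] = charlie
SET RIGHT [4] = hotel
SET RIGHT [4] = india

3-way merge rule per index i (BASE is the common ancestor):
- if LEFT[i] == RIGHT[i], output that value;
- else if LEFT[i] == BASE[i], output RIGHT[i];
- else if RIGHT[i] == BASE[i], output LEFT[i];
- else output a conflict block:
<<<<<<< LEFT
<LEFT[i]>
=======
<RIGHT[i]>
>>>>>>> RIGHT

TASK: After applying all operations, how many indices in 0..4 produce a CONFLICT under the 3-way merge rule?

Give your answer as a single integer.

Answer: 1

Derivation:
Final LEFT:  [delta, foxtrot, charlie, delta, golf]
Final RIGHT: [charlie, golf, golf, charlie, india]
i=0: L=delta=BASE, R=charlie -> take RIGHT -> charlie
i=1: L=foxtrot=BASE, R=golf -> take RIGHT -> golf
i=2: L=charlie, R=golf=BASE -> take LEFT -> charlie
i=3: BASE=alpha L=delta R=charlie all differ -> CONFLICT
i=4: L=golf=BASE, R=india -> take RIGHT -> india
Conflict count: 1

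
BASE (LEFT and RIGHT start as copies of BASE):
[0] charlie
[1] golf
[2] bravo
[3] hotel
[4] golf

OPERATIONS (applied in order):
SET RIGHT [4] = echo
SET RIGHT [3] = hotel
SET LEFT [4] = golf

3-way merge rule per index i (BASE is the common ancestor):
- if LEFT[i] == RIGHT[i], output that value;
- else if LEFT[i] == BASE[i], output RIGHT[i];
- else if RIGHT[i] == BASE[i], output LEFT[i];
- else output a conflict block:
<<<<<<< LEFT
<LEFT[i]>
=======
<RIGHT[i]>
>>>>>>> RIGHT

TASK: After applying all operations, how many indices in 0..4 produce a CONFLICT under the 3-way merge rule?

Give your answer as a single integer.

Answer: 0

Derivation:
Final LEFT:  [charlie, golf, bravo, hotel, golf]
Final RIGHT: [charlie, golf, bravo, hotel, echo]
i=0: L=charlie R=charlie -> agree -> charlie
i=1: L=golf R=golf -> agree -> golf
i=2: L=bravo R=bravo -> agree -> bravo
i=3: L=hotel R=hotel -> agree -> hotel
i=4: L=golf=BASE, R=echo -> take RIGHT -> echo
Conflict count: 0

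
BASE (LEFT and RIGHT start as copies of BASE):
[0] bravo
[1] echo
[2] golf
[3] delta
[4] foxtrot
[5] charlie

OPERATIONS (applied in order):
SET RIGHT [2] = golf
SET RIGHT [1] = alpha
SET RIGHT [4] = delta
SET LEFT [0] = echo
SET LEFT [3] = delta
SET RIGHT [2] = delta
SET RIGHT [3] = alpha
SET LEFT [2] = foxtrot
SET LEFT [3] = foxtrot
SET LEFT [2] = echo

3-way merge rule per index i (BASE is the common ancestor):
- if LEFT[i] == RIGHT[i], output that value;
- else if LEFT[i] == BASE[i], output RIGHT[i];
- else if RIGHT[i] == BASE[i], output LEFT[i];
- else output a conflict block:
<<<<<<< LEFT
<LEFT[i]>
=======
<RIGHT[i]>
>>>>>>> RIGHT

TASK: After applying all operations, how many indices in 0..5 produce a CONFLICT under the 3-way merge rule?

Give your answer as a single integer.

Answer: 2

Derivation:
Final LEFT:  [echo, echo, echo, foxtrot, foxtrot, charlie]
Final RIGHT: [bravo, alpha, delta, alpha, delta, charlie]
i=0: L=echo, R=bravo=BASE -> take LEFT -> echo
i=1: L=echo=BASE, R=alpha -> take RIGHT -> alpha
i=2: BASE=golf L=echo R=delta all differ -> CONFLICT
i=3: BASE=delta L=foxtrot R=alpha all differ -> CONFLICT
i=4: L=foxtrot=BASE, R=delta -> take RIGHT -> delta
i=5: L=charlie R=charlie -> agree -> charlie
Conflict count: 2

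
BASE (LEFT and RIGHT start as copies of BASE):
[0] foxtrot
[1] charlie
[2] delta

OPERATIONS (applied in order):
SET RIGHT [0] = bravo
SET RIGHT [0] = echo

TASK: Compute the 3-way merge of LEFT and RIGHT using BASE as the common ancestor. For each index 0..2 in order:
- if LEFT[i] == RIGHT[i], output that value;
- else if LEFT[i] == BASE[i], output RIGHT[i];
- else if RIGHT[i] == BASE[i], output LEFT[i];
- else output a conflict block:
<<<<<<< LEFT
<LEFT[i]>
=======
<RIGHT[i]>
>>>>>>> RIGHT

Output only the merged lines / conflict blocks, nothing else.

Final LEFT:  [foxtrot, charlie, delta]
Final RIGHT: [echo, charlie, delta]
i=0: L=foxtrot=BASE, R=echo -> take RIGHT -> echo
i=1: L=charlie R=charlie -> agree -> charlie
i=2: L=delta R=delta -> agree -> delta

Answer: echo
charlie
delta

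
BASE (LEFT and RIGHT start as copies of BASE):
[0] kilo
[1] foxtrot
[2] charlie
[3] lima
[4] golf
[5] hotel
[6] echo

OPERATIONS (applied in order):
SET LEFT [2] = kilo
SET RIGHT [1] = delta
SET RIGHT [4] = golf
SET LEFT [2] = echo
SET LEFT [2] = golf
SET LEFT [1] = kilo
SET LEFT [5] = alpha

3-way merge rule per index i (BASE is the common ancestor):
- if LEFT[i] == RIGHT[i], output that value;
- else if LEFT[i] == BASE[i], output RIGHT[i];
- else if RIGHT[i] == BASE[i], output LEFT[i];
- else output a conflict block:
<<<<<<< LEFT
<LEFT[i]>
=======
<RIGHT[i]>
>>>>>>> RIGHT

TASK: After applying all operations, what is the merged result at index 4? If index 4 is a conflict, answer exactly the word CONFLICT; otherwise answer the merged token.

Final LEFT:  [kilo, kilo, golf, lima, golf, alpha, echo]
Final RIGHT: [kilo, delta, charlie, lima, golf, hotel, echo]
i=0: L=kilo R=kilo -> agree -> kilo
i=1: BASE=foxtrot L=kilo R=delta all differ -> CONFLICT
i=2: L=golf, R=charlie=BASE -> take LEFT -> golf
i=3: L=lima R=lima -> agree -> lima
i=4: L=golf R=golf -> agree -> golf
i=5: L=alpha, R=hotel=BASE -> take LEFT -> alpha
i=6: L=echo R=echo -> agree -> echo
Index 4 -> golf

Answer: golf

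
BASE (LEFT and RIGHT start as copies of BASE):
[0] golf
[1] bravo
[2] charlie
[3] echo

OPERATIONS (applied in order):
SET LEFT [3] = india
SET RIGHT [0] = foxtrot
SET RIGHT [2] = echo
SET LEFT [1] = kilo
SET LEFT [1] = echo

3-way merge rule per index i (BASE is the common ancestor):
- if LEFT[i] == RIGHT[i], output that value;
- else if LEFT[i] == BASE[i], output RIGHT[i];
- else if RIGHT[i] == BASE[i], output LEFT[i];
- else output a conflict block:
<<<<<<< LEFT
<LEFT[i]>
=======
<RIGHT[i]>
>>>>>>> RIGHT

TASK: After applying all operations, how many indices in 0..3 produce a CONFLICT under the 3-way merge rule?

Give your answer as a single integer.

Answer: 0

Derivation:
Final LEFT:  [golf, echo, charlie, india]
Final RIGHT: [foxtrot, bravo, echo, echo]
i=0: L=golf=BASE, R=foxtrot -> take RIGHT -> foxtrot
i=1: L=echo, R=bravo=BASE -> take LEFT -> echo
i=2: L=charlie=BASE, R=echo -> take RIGHT -> echo
i=3: L=india, R=echo=BASE -> take LEFT -> india
Conflict count: 0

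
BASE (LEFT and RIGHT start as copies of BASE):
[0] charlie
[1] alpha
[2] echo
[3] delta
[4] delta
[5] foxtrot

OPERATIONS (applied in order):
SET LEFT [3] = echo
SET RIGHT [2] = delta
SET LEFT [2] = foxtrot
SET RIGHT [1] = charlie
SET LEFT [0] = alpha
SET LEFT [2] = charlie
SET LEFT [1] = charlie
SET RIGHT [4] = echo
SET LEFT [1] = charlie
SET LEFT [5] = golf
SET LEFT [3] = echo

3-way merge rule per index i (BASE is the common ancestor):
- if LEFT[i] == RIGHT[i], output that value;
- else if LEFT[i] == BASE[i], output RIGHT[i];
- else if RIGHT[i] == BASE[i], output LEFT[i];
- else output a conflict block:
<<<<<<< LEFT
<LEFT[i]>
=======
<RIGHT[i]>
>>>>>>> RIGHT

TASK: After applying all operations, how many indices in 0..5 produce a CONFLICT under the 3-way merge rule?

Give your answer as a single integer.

Final LEFT:  [alpha, charlie, charlie, echo, delta, golf]
Final RIGHT: [charlie, charlie, delta, delta, echo, foxtrot]
i=0: L=alpha, R=charlie=BASE -> take LEFT -> alpha
i=1: L=charlie R=charlie -> agree -> charlie
i=2: BASE=echo L=charlie R=delta all differ -> CONFLICT
i=3: L=echo, R=delta=BASE -> take LEFT -> echo
i=4: L=delta=BASE, R=echo -> take RIGHT -> echo
i=5: L=golf, R=foxtrot=BASE -> take LEFT -> golf
Conflict count: 1

Answer: 1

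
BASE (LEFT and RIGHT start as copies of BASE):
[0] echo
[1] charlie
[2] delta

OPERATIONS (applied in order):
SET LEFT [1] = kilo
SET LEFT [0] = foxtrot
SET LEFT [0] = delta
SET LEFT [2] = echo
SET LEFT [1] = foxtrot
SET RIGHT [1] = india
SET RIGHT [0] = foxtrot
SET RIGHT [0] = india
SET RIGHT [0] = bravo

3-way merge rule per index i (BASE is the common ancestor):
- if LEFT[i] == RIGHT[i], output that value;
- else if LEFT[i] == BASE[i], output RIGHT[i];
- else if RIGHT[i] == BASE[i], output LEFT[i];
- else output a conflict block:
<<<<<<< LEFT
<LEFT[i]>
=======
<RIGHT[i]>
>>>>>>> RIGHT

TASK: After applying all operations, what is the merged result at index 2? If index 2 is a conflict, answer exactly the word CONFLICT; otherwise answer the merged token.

Final LEFT:  [delta, foxtrot, echo]
Final RIGHT: [bravo, india, delta]
i=0: BASE=echo L=delta R=bravo all differ -> CONFLICT
i=1: BASE=charlie L=foxtrot R=india all differ -> CONFLICT
i=2: L=echo, R=delta=BASE -> take LEFT -> echo
Index 2 -> echo

Answer: echo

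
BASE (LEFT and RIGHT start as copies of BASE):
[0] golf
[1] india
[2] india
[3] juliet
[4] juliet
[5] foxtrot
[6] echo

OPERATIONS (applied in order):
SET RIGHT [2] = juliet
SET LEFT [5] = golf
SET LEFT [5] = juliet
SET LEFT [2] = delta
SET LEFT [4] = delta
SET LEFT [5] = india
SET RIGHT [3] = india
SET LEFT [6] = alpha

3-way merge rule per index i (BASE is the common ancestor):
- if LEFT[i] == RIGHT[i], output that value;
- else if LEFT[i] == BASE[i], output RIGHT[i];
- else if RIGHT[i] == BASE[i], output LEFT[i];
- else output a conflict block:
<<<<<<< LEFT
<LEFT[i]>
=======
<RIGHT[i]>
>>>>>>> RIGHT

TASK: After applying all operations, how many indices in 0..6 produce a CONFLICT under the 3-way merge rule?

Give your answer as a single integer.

Answer: 1

Derivation:
Final LEFT:  [golf, india, delta, juliet, delta, india, alpha]
Final RIGHT: [golf, india, juliet, india, juliet, foxtrot, echo]
i=0: L=golf R=golf -> agree -> golf
i=1: L=india R=india -> agree -> india
i=2: BASE=india L=delta R=juliet all differ -> CONFLICT
i=3: L=juliet=BASE, R=india -> take RIGHT -> india
i=4: L=delta, R=juliet=BASE -> take LEFT -> delta
i=5: L=india, R=foxtrot=BASE -> take LEFT -> india
i=6: L=alpha, R=echo=BASE -> take LEFT -> alpha
Conflict count: 1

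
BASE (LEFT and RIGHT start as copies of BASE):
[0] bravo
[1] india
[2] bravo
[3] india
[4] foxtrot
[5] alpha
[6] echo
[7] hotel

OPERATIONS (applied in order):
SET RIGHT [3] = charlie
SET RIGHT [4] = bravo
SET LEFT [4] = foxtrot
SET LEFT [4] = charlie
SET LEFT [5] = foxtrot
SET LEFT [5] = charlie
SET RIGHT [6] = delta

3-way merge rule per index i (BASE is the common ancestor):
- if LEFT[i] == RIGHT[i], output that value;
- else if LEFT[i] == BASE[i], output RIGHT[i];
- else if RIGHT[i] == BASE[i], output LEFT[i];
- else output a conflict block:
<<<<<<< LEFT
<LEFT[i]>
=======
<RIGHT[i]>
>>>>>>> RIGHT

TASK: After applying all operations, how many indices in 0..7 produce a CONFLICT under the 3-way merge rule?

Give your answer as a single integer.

Final LEFT:  [bravo, india, bravo, india, charlie, charlie, echo, hotel]
Final RIGHT: [bravo, india, bravo, charlie, bravo, alpha, delta, hotel]
i=0: L=bravo R=bravo -> agree -> bravo
i=1: L=india R=india -> agree -> india
i=2: L=bravo R=bravo -> agree -> bravo
i=3: L=india=BASE, R=charlie -> take RIGHT -> charlie
i=4: BASE=foxtrot L=charlie R=bravo all differ -> CONFLICT
i=5: L=charlie, R=alpha=BASE -> take LEFT -> charlie
i=6: L=echo=BASE, R=delta -> take RIGHT -> delta
i=7: L=hotel R=hotel -> agree -> hotel
Conflict count: 1

Answer: 1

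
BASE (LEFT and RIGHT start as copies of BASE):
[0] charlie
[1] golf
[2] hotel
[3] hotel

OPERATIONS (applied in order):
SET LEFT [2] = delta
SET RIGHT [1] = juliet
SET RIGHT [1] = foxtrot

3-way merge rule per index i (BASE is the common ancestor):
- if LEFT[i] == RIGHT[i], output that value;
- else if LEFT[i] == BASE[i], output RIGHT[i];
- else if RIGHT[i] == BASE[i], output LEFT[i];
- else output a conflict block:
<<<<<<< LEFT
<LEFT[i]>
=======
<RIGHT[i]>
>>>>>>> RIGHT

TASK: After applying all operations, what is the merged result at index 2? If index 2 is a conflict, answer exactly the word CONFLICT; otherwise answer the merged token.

Answer: delta

Derivation:
Final LEFT:  [charlie, golf, delta, hotel]
Final RIGHT: [charlie, foxtrot, hotel, hotel]
i=0: L=charlie R=charlie -> agree -> charlie
i=1: L=golf=BASE, R=foxtrot -> take RIGHT -> foxtrot
i=2: L=delta, R=hotel=BASE -> take LEFT -> delta
i=3: L=hotel R=hotel -> agree -> hotel
Index 2 -> delta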